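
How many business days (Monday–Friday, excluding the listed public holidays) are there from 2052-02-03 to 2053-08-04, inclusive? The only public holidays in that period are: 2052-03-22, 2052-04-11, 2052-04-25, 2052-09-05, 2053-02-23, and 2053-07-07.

386 business days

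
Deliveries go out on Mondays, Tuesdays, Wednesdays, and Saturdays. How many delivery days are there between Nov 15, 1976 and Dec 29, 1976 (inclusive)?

27

Nov 15, 1976 is a Monday.
From Nov 15, 1976 to Dec 29, 1976 is 45 days inclusive.
45 = 7 × 6 + 3, so there are 6 full weeks plus 3 extra days.
Each full week contributes 4 days from the set (Mon, Tue, Wed, Sat): 6 × 4 = 24.
The 3 extra days are Monday, Tuesday, Wednesday — 3 of them qualify.
Total: 24 + 3 = 27.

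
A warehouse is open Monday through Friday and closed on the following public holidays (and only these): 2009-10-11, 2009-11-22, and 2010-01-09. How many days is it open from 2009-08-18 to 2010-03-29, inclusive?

2009-08-18 is a Tuesday.
From 2009-08-18 to 2010-03-29 is 224 days inclusive.
224 = 7 × 32, so the span is exactly 32 full weeks.
Each full week contributes 5 weekdays (Mon–Fri): 32 × 5 = 160.
Total: 160.
Holidays: 2009-10-11 (Sun); 2009-11-22 (Sun); 2010-01-09 (Sat).
None of the 3 holidays fall on a weekday, so nothing to subtract.
Business days: 160 − 0 = 160.

160 business days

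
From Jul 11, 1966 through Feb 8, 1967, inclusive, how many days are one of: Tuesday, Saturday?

Jul 11, 1966 is a Monday.
That's 213 days from start to end, counting both.
213 = 7 × 30 + 3, so there are 30 full weeks plus 3 extra days.
Each full week contributes 2 days from the set (Tue, Sat): 30 × 2 = 60.
The 3 extra days are Monday, Tuesday, Wednesday — 1 of them qualifies.
Total: 60 + 1 = 61.

61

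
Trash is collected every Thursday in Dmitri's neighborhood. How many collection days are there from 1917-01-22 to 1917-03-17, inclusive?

8 Thursdays

1917-01-22 is a Monday.
That's 55 days from start to end, counting both.
55 = 7 × 7 + 6, so there are 7 full weeks plus 6 extra days.
Each full week contributes one Thursday: 7 so far.
The 6 extra days are Monday, Tuesday, Wednesday, Thursday, Friday, Saturday — 1 of them qualifies.
Total: 7 + 1 = 8.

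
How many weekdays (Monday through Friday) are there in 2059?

261 weekdays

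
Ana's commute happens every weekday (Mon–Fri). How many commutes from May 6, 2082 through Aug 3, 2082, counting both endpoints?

May 6, 2082 is a Wednesday.
That's 90 days from start to end, counting both.
90 = 7 × 12 + 6, so there are 12 full weeks plus 6 extra days.
Each full week contributes 5 weekdays (Mon–Fri): 12 × 5 = 60.
The 6 extra days are Wed, Thu, Fri, Sat, Sun, Mon — 4 of them qualify.
Total: 60 + 4 = 64.

64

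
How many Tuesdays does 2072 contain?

January 1, 2072 is a Friday.
From January 1, 2072 to December 31, 2072 is 366 days inclusive.
366 = 7 × 52 + 2, so there are 52 full weeks plus 2 extra days.
Each full week contributes one Tuesday: 52 so far.
The 2 extra days are Fri, Sat — none qualify.
Total: 52 + 0 = 52.

52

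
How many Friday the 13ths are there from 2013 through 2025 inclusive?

22

Friday-the-13ths by year:
2013: Sep, Dec
2014: Jun
2015: Feb, Mar, Nov
2016: May
2017: Jan, Oct
2018: Apr, Jul
2019: Sep, Dec
2020: Mar, Nov
2021: Aug
2022: May
2023: Jan, Oct
2024: Sep, Dec
2025: Jun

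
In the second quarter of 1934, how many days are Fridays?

13

1934-04-01 is a Sunday.
The range spans 91 days (inclusive of both endpoints).
91 = 7 × 13, so the span is exactly 13 full weeks.
Each full week contributes one Friday: 13 so far.
Total: 13.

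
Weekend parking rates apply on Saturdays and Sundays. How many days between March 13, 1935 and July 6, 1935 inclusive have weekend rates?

33

March 13, 1935 is a Wednesday.
The range spans 116 days (inclusive of both endpoints).
116 = 7 × 16 + 4, so there are 16 full weeks plus 4 extra days.
Each full week contributes 2 weekend days (Sat, Sun): 16 × 2 = 32.
The 4 extra days are Wed, Thu, Fri, Sat — 1 of them qualifies.
Total: 32 + 1 = 33.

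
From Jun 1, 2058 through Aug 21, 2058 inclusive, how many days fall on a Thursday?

Jun 1, 2058 is a Saturday.
The range spans 82 days (inclusive of both endpoints).
82 = 7 × 11 + 5, so there are 11 full weeks plus 5 extra days.
Each full week contributes one Thursday: 11 so far.
The 5 extra days are Saturday, Sunday, Monday, Tuesday, Wednesday — none qualify.
Total: 11 + 0 = 11.

11 Thursdays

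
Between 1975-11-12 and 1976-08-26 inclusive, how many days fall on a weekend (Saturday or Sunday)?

82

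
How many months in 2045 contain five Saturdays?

4

A month has five Saturdays exactly when Saturday falls within its first (length − 28) days.
Jan: 31 days, starts Sun → 5 of Sun, Mon, Tue
Feb: 28 days, starts Wed → 5 of (none)
Mar: 31 days, starts Wed → 5 of Wed, Thu, Fri
Apr: 30 days, starts Sat → 5 of Sat, Sun ✓
May: 31 days, starts Mon → 5 of Mon, Tue, Wed
Jun: 30 days, starts Thu → 5 of Thu, Fri
Jul: 31 days, starts Sat → 5 of Sat, Sun, Mon ✓
Aug: 31 days, starts Tue → 5 of Tue, Wed, Thu
Sep: 30 days, starts Fri → 5 of Fri, Sat ✓
Oct: 31 days, starts Sun → 5 of Sun, Mon, Tue
Nov: 30 days, starts Wed → 5 of Wed, Thu
Dec: 31 days, starts Fri → 5 of Fri, Sat, Sun ✓
Months with five Saturdays: Apr, Jul, Sep, Dec.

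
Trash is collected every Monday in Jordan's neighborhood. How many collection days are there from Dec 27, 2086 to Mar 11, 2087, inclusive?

Dec 27, 2086 is a Friday.
That's 75 days from start to end, counting both.
75 = 7 × 10 + 5, so there are 10 full weeks plus 5 extra days.
Each full week contributes one Monday: 10 so far.
The 5 extra days are Fri, Sat, Sun, Mon, Tue — 1 of them qualifies.
Total: 10 + 1 = 11.

11 Mondays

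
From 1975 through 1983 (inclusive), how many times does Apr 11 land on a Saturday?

Day of week of April 11 in each year:
1975: Fri, 1976: Sun, 1977: Mon, 1978: Tue, 1979: Wed, 1980: Fri, 1981: Sat ✓, 1982: Sun, 1983: Mon
Saturdays: 1981.

1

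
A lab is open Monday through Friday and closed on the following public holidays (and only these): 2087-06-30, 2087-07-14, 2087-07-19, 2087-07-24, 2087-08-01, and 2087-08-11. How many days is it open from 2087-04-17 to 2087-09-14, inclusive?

102

2087-04-17 is a Thursday.
From 2087-04-17 to 2087-09-14 is 151 days inclusive.
151 = 7 × 21 + 4, so there are 21 full weeks plus 4 extra days.
Each full week contributes 5 weekdays (Mon–Fri): 21 × 5 = 105.
The 4 extra days are Thursday, Friday, Saturday, Sunday — 2 of them qualify.
Total: 105 + 2 = 107.
Holidays: 2087-06-30 (Mon); 2087-07-14 (Mon); 2087-07-19 (Sat); 2087-07-24 (Thu); 2087-08-01 (Fri); 2087-08-11 (Mon).
5 of the 6 holidays fall on weekdays; the rest are weekends and were already excluded.
Business days: 107 − 5 = 102.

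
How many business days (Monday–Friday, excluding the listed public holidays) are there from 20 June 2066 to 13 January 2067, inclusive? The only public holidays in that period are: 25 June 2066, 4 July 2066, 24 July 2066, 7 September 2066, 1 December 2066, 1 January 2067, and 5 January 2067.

145 business days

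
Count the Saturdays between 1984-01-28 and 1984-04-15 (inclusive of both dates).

1984-01-28 is a Saturday.
That's 79 days from start to end, counting both.
79 = 7 × 11 + 2, so there are 11 full weeks plus 2 extra days.
Each full week contributes one Saturday: 11 so far.
The 2 extra days are Saturday, Sunday — 1 of them qualifies.
Total: 11 + 1 = 12.

12 Saturdays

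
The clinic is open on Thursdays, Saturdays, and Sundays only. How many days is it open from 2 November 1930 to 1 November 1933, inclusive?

2 November 1930 is a Sunday.
That's 1096 days from start to end, counting both.
1096 = 7 × 156 + 4, so there are 156 full weeks plus 4 extra days.
Each full week contributes 3 days from the set (Thu, Sat, Sun): 156 × 3 = 468.
The 4 extra days are Sun, Mon, Tue, Wed — 1 of them qualifies.
Total: 468 + 1 = 469.

469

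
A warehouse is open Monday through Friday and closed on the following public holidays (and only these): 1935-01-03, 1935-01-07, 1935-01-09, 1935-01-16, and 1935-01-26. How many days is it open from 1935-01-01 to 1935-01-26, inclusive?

1935-01-01 is a Tuesday.
The range spans 26 days (inclusive of both endpoints).
26 = 7 × 3 + 5, so there are 3 full weeks plus 5 extra days.
Each full week contributes 5 weekdays (Mon–Fri): 3 × 5 = 15.
The 5 extra days are Tuesday, Wednesday, Thursday, Friday, Saturday — 4 of them qualify.
Total: 15 + 4 = 19.
Holidays: 1935-01-03 (Thu); 1935-01-07 (Mon); 1935-01-09 (Wed); 1935-01-16 (Wed); 1935-01-26 (Sat).
4 of the 5 holidays fall on weekdays; the rest are weekends and were already excluded.
Business days: 19 − 4 = 15.

15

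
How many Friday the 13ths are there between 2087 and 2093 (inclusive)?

12

Friday-the-13ths by year:
2087: Jun
2088: Feb, Aug
2089: May
2090: Jan, Oct
2091: Apr, Jul
2092: Jun
2093: Feb, Mar, Nov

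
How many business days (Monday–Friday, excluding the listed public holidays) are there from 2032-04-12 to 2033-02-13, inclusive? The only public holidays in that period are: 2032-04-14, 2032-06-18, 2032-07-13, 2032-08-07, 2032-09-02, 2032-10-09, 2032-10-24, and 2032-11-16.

2032-04-12 is a Monday.
The range spans 308 days (inclusive of both endpoints).
308 = 7 × 44, so the span is exactly 44 full weeks.
Each full week contributes 5 weekdays (Mon–Fri): 44 × 5 = 220.
Holidays: 2032-04-14 (Wed); 2032-06-18 (Fri); 2032-07-13 (Tue); 2032-08-07 (Sat); 2032-09-02 (Thu); 2032-10-09 (Sat); 2032-10-24 (Sun); 2032-11-16 (Tue).
5 of the 8 holidays fall on weekdays; the rest are weekends and were already excluded.
Business days: 220 − 5 = 215.

215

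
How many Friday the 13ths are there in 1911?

2

The 13th falls on a Friday when the month's 13th has weekday Fri.
Jan 13 is Fri ✓; Feb 13 is Mon; Mar 13 is Mon; Apr 13 is Thu; May 13 is Sat; Jun 13 is Tue; Jul 13 is Thu; Aug 13 is Sun; Sep 13 is Wed; Oct 13 is Fri ✓; Nov 13 is Mon; Dec 13 is Wed.
Friday the 13ths: Jan, Oct.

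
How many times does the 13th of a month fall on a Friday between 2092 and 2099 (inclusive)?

15

Friday-the-13ths by year:
2092: Jun
2093: Feb, Mar, Nov
2094: Aug
2095: May
2096: Jan, Apr, Jul
2097: Sep, Dec
2098: Jun
2099: Feb, Mar, Nov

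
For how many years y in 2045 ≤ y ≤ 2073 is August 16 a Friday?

4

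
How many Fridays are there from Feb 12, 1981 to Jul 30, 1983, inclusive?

Feb 12, 1981 is a Thursday.
The range spans 899 days (inclusive of both endpoints).
899 = 7 × 128 + 3, so there are 128 full weeks plus 3 extra days.
Each full week contributes one Friday: 128 so far.
The 3 extra days are Thu, Fri, Sat — 1 of them qualifies.
Total: 128 + 1 = 129.

129 Fridays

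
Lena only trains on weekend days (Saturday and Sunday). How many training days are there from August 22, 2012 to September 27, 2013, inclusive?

114

August 22, 2012 is a Wednesday.
From August 22, 2012 to September 27, 2013 is 402 days inclusive.
402 = 7 × 57 + 3, so there are 57 full weeks plus 3 extra days.
Each full week contributes 2 weekend days (Sat, Sun): 57 × 2 = 114.
The 3 extra days are Wed, Thu, Fri — none qualify.
Total: 114 + 0 = 114.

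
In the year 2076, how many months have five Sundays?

4

A month has five Sundays exactly when Sunday falls within its first (length − 28) days.
Jan: 31 days, starts Wed → 5 of Wed, Thu, Fri
Feb: 29 days, starts Sat → 5 of Sat
Mar: 31 days, starts Sun → 5 of Sun, Mon, Tue ✓
Apr: 30 days, starts Wed → 5 of Wed, Thu
May: 31 days, starts Fri → 5 of Fri, Sat, Sun ✓
Jun: 30 days, starts Mon → 5 of Mon, Tue
Jul: 31 days, starts Wed → 5 of Wed, Thu, Fri
Aug: 31 days, starts Sat → 5 of Sat, Sun, Mon ✓
Sep: 30 days, starts Tue → 5 of Tue, Wed
Oct: 31 days, starts Thu → 5 of Thu, Fri, Sat
Nov: 30 days, starts Sun → 5 of Sun, Mon ✓
Dec: 31 days, starts Tue → 5 of Tue, Wed, Thu
Months with five Sundays: Mar, May, Aug, Nov.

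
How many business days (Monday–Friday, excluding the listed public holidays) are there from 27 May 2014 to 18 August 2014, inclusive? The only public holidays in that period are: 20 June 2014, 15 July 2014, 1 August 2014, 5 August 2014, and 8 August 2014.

55

27 May 2014 is a Tuesday.
That's 84 days from start to end, counting both.
84 = 7 × 12, so the span is exactly 12 full weeks.
Each full week contributes 5 weekdays (Mon–Fri): 12 × 5 = 60.
Total: 60.
Holidays: 20 June 2014 (Fri); 15 July 2014 (Tue); 1 August 2014 (Fri); 5 August 2014 (Tue); 8 August 2014 (Fri).
All 5 holidays fall on weekdays, so subtract 5.
Business days: 60 − 5 = 55.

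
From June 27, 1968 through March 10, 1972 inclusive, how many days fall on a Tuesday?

June 27, 1968 is a Thursday.
From June 27, 1968 to March 10, 1972 is 1353 days inclusive.
1353 = 7 × 193 + 2, so there are 193 full weeks plus 2 extra days.
Each full week contributes one Tuesday: 193 so far.
The 2 extra days are Thursday, Friday — none qualify.
Total: 193 + 0 = 193.

193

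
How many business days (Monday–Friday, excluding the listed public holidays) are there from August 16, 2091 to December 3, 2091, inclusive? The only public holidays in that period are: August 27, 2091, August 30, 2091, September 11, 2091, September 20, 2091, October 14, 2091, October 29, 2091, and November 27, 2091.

August 16, 2091 is a Thursday.
From August 16, 2091 to December 3, 2091 is 110 days inclusive.
110 = 7 × 15 + 5, so there are 15 full weeks plus 5 extra days.
Each full week contributes 5 weekdays (Mon–Fri): 15 × 5 = 75.
The 5 extra days are Thu, Fri, Sat, Sun, Mon — 3 of them qualify.
Total: 75 + 3 = 78.
Holidays: August 27, 2091 (Mon); August 30, 2091 (Thu); September 11, 2091 (Tue); September 20, 2091 (Thu); October 14, 2091 (Sun); October 29, 2091 (Mon); November 27, 2091 (Tue).
6 of the 7 holidays fall on weekdays; the rest are weekends and were already excluded.
Business days: 78 − 6 = 72.

72 business days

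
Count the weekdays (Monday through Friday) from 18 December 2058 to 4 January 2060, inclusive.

18 December 2058 is a Wednesday.
That's 383 days from start to end, counting both.
383 = 7 × 54 + 5, so there are 54 full weeks plus 5 extra days.
Each full week contributes 5 weekdays (Mon–Fri): 54 × 5 = 270.
The 5 extra days are Wednesday, Thursday, Friday, Saturday, Sunday — 3 of them qualify.
Total: 270 + 3 = 273.

273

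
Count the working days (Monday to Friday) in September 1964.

1964-09-01 is a Tuesday.
The range spans 30 days (inclusive of both endpoints).
30 = 7 × 4 + 2, so there are 4 full weeks plus 2 extra days.
Each full week contributes 5 weekdays (Mon–Fri): 4 × 5 = 20.
The 2 extra days are Tue, Wed — 2 of them qualify.
Total: 20 + 2 = 22.

22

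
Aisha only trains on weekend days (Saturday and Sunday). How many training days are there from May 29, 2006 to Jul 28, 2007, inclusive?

121

May 29, 2006 is a Monday.
From May 29, 2006 to Jul 28, 2007 is 426 days inclusive.
426 = 7 × 60 + 6, so there are 60 full weeks plus 6 extra days.
Each full week contributes 2 weekend days (Sat, Sun): 60 × 2 = 120.
The 6 extra days are Monday, Tuesday, Wednesday, Thursday, Friday, Saturday — 1 of them qualifies.
Total: 120 + 1 = 121.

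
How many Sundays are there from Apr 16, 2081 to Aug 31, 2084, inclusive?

Apr 16, 2081 is a Wednesday.
From Apr 16, 2081 to Aug 31, 2084 is 1234 days inclusive.
1234 = 7 × 176 + 2, so there are 176 full weeks plus 2 extra days.
Each full week contributes one Sunday: 176 so far.
The 2 extra days are Wed, Thu — none qualify.
Total: 176 + 0 = 176.

176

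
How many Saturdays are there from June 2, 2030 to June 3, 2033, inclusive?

June 2, 2030 is a Sunday.
That's 1098 days from start to end, counting both.
1098 = 7 × 156 + 6, so there are 156 full weeks plus 6 extra days.
Each full week contributes one Saturday: 156 so far.
The 6 extra days are Sun, Mon, Tue, Wed, Thu, Fri — none qualify.
Total: 156 + 0 = 156.

156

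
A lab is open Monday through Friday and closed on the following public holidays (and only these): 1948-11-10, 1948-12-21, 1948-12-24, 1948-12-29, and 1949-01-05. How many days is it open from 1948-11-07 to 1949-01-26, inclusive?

1948-11-07 is a Sunday.
The range spans 81 days (inclusive of both endpoints).
81 = 7 × 11 + 4, so there are 11 full weeks plus 4 extra days.
Each full week contributes 5 weekdays (Mon–Fri): 11 × 5 = 55.
The 4 extra days are Sunday, Monday, Tuesday, Wednesday — 3 of them qualify.
Total: 55 + 3 = 58.
Holidays: 1948-11-10 (Wed); 1948-12-21 (Tue); 1948-12-24 (Fri); 1948-12-29 (Wed); 1949-01-05 (Wed).
All 5 holidays fall on weekdays, so subtract 5.
Business days: 58 − 5 = 53.

53 working days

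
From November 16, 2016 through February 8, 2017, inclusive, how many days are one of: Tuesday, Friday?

November 16, 2016 is a Wednesday.
From November 16, 2016 to February 8, 2017 is 85 days inclusive.
85 = 7 × 12 + 1, so there are 12 full weeks plus 1 extra day.
Each full week contributes 2 days from the set (Tue, Fri): 12 × 2 = 24.
The 1 extra day is Wed — none qualify.
Total: 24 + 0 = 24.

24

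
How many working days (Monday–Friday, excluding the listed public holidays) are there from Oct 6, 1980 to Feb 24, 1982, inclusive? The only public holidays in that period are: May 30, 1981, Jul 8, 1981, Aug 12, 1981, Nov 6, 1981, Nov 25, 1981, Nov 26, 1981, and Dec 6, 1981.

Oct 6, 1980 is a Monday.
That's 507 days from start to end, counting both.
507 = 7 × 72 + 3, so there are 72 full weeks plus 3 extra days.
Each full week contributes 5 weekdays (Mon–Fri): 72 × 5 = 360.
The 3 extra days are Mon, Tue, Wed — 3 of them qualify.
Total: 360 + 3 = 363.
Holidays: May 30, 1981 (Sat); Jul 8, 1981 (Wed); Aug 12, 1981 (Wed); Nov 6, 1981 (Fri); Nov 25, 1981 (Wed); Nov 26, 1981 (Thu); Dec 6, 1981 (Sun).
5 of the 7 holidays fall on weekdays; the rest are weekends and were already excluded.
Business days: 363 − 5 = 358.

358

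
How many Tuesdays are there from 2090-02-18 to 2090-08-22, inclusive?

27 Tuesdays

2090-02-18 is a Saturday.
That's 186 days from start to end, counting both.
186 = 7 × 26 + 4, so there are 26 full weeks plus 4 extra days.
Each full week contributes one Tuesday: 26 so far.
The 4 extra days are Saturday, Sunday, Monday, Tuesday — 1 of them qualifies.
Total: 26 + 1 = 27.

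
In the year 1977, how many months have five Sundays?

4

A month has five Sundays exactly when Sunday falls within its first (length − 28) days.
Jan: 31 days, starts Sat → 5 of Sat, Sun, Mon ✓
Feb: 28 days, starts Tue → 5 of (none)
Mar: 31 days, starts Tue → 5 of Tue, Wed, Thu
Apr: 30 days, starts Fri → 5 of Fri, Sat
May: 31 days, starts Sun → 5 of Sun, Mon, Tue ✓
Jun: 30 days, starts Wed → 5 of Wed, Thu
Jul: 31 days, starts Fri → 5 of Fri, Sat, Sun ✓
Aug: 31 days, starts Mon → 5 of Mon, Tue, Wed
Sep: 30 days, starts Thu → 5 of Thu, Fri
Oct: 31 days, starts Sat → 5 of Sat, Sun, Mon ✓
Nov: 30 days, starts Tue → 5 of Tue, Wed
Dec: 31 days, starts Thu → 5 of Thu, Fri, Sat
Months with five Sundays: Jan, May, Jul, Oct.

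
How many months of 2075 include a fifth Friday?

4

A month has five Fridays exactly when Friday falls within its first (length − 28) days.
Jan: 31 days, starts Tue → 5 of Tue, Wed, Thu
Feb: 28 days, starts Fri → 5 of (none)
Mar: 31 days, starts Fri → 5 of Fri, Sat, Sun ✓
Apr: 30 days, starts Mon → 5 of Mon, Tue
May: 31 days, starts Wed → 5 of Wed, Thu, Fri ✓
Jun: 30 days, starts Sat → 5 of Sat, Sun
Jul: 31 days, starts Mon → 5 of Mon, Tue, Wed
Aug: 31 days, starts Thu → 5 of Thu, Fri, Sat ✓
Sep: 30 days, starts Sun → 5 of Sun, Mon
Oct: 31 days, starts Tue → 5 of Tue, Wed, Thu
Nov: 30 days, starts Fri → 5 of Fri, Sat ✓
Dec: 31 days, starts Sun → 5 of Sun, Mon, Tue
Months with five Fridays: Mar, May, Aug, Nov.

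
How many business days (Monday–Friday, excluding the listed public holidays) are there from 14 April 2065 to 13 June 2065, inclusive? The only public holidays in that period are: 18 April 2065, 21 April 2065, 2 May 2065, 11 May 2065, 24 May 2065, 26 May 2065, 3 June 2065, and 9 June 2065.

14 April 2065 is a Tuesday.
The range spans 61 days (inclusive of both endpoints).
61 = 7 × 8 + 5, so there are 8 full weeks plus 5 extra days.
Each full week contributes 5 weekdays (Mon–Fri): 8 × 5 = 40.
The 5 extra days are Tue, Wed, Thu, Fri, Sat — 4 of them qualify.
Total: 40 + 4 = 44.
Holidays: 18 April 2065 (Sat); 21 April 2065 (Tue); 2 May 2065 (Sat); 11 May 2065 (Mon); 24 May 2065 (Sun); 26 May 2065 (Tue); 3 June 2065 (Wed); 9 June 2065 (Tue).
5 of the 8 holidays fall on weekdays; the rest are weekends and were already excluded.
Business days: 44 − 5 = 39.

39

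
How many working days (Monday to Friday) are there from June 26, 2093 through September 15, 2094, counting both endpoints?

June 26, 2093 is a Friday.
That's 447 days from start to end, counting both.
447 = 7 × 63 + 6, so there are 63 full weeks plus 6 extra days.
Each full week contributes 5 weekdays (Mon–Fri): 63 × 5 = 315.
The 6 extra days are Friday, Saturday, Sunday, Monday, Tuesday, Wednesday — 4 of them qualify.
Total: 315 + 4 = 319.

319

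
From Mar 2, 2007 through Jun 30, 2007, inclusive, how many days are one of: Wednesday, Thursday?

34

Mar 2, 2007 is a Friday.
From Mar 2, 2007 to Jun 30, 2007 is 121 days inclusive.
121 = 7 × 17 + 2, so there are 17 full weeks plus 2 extra days.
Each full week contributes 2 days from the set (Wed, Thu): 17 × 2 = 34.
The 2 extra days are Fri, Sat — none qualify.
Total: 34 + 0 = 34.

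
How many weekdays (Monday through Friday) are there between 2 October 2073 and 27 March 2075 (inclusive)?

2 October 2073 is a Monday.
The range spans 542 days (inclusive of both endpoints).
542 = 7 × 77 + 3, so there are 77 full weeks plus 3 extra days.
Each full week contributes 5 weekdays (Mon–Fri): 77 × 5 = 385.
The 3 extra days are Mon, Tue, Wed — 3 of them qualify.
Total: 385 + 3 = 388.

388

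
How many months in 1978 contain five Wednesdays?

4

A month has five Wednesdays exactly when Wednesday falls within its first (length − 28) days.
Jan: 31 days, starts Sun → 5 of Sun, Mon, Tue
Feb: 28 days, starts Wed → 5 of (none)
Mar: 31 days, starts Wed → 5 of Wed, Thu, Fri ✓
Apr: 30 days, starts Sat → 5 of Sat, Sun
May: 31 days, starts Mon → 5 of Mon, Tue, Wed ✓
Jun: 30 days, starts Thu → 5 of Thu, Fri
Jul: 31 days, starts Sat → 5 of Sat, Sun, Mon
Aug: 31 days, starts Tue → 5 of Tue, Wed, Thu ✓
Sep: 30 days, starts Fri → 5 of Fri, Sat
Oct: 31 days, starts Sun → 5 of Sun, Mon, Tue
Nov: 30 days, starts Wed → 5 of Wed, Thu ✓
Dec: 31 days, starts Fri → 5 of Fri, Sat, Sun
Months with five Wednesdays: Mar, May, Aug, Nov.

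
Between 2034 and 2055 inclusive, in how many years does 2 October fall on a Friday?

4

Day of week of October 2 in each year:
2034: Mon, 2035: Tue, 2036: Thu, 2037: Fri ✓, 2038: Sat, 2039: Sun, 2040: Tue, 2041: Wed, 2042: Thu, 2043: Fri ✓, 2044: Sun, 2045: Mon, 2046: Tue, 2047: Wed, 2048: Fri ✓, 2049: Sat, 2050: Sun, 2051: Mon, 2052: Wed, 2053: Thu, 2054: Fri ✓, 2055: Sat
Fridays: 2037, 2043, 2048, 2054.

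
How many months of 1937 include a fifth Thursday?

4

A month has five Thursdays exactly when Thursday falls within its first (length − 28) days.
Jan: 31 days, starts Fri → 5 of Fri, Sat, Sun
Feb: 28 days, starts Mon → 5 of (none)
Mar: 31 days, starts Mon → 5 of Mon, Tue, Wed
Apr: 30 days, starts Thu → 5 of Thu, Fri ✓
May: 31 days, starts Sat → 5 of Sat, Sun, Mon
Jun: 30 days, starts Tue → 5 of Tue, Wed
Jul: 31 days, starts Thu → 5 of Thu, Fri, Sat ✓
Aug: 31 days, starts Sun → 5 of Sun, Mon, Tue
Sep: 30 days, starts Wed → 5 of Wed, Thu ✓
Oct: 31 days, starts Fri → 5 of Fri, Sat, Sun
Nov: 30 days, starts Mon → 5 of Mon, Tue
Dec: 31 days, starts Wed → 5 of Wed, Thu, Fri ✓
Months with five Thursdays: Apr, Jul, Sep, Dec.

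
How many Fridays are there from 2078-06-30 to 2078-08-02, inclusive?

5

2078-06-30 is a Thursday.
The range spans 34 days (inclusive of both endpoints).
34 = 7 × 4 + 6, so there are 4 full weeks plus 6 extra days.
Each full week contributes one Friday: 4 so far.
The 6 extra days are Thursday, Friday, Saturday, Sunday, Monday, Tuesday — 1 of them qualifies.
Total: 4 + 1 = 5.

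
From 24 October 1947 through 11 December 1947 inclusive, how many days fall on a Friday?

7

24 October 1947 is a Friday.
That's 49 days from start to end, counting both.
49 = 7 × 7, so the span is exactly 7 full weeks.
Each full week contributes one Friday: 7 so far.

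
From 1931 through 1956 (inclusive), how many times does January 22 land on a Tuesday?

3

Day of week of January 22 in each year:
1931: Thu, 1932: Fri, 1933: Sun, 1934: Mon, 1935: Tue ✓, 1936: Wed, 1937: Fri, 1938: Sat, 1939: Sun, 1940: Mon, 1941: Wed, 1942: Thu, 1943: Fri, 1944: Sat, 1945: Mon, 1946: Tue ✓, 1947: Wed, 1948: Thu, 1949: Sat, 1950: Sun, 1951: Mon, 1952: Tue ✓, 1953: Thu, 1954: Fri, 1955: Sat, 1956: Sun
Tuesdays: 1935, 1946, 1952.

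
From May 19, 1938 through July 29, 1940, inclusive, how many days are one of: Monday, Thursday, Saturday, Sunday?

May 19, 1938 is a Thursday.
From May 19, 1938 to July 29, 1940 is 803 days inclusive.
803 = 7 × 114 + 5, so there are 114 full weeks plus 5 extra days.
Each full week contributes 4 days from the set (Mon, Thu, Sat, Sun): 114 × 4 = 456.
The 5 extra days are Thu, Fri, Sat, Sun, Mon — 4 of them qualify.
Total: 456 + 4 = 460.

460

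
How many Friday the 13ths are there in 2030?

2

The 13th falls on a Friday when the month's 13th has weekday Fri.
Jan 13 is Sun; Feb 13 is Wed; Mar 13 is Wed; Apr 13 is Sat; May 13 is Mon; Jun 13 is Thu; Jul 13 is Sat; Aug 13 is Tue; Sep 13 is Fri ✓; Oct 13 is Sun; Nov 13 is Wed; Dec 13 is Fri ✓.
Friday the 13ths: Sep, Dec.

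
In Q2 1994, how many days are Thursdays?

Apr 1, 1994 is a Friday.
That's 91 days from start to end, counting both.
91 = 7 × 13, so the span is exactly 13 full weeks.
Each full week contributes one Thursday: 13 so far.

13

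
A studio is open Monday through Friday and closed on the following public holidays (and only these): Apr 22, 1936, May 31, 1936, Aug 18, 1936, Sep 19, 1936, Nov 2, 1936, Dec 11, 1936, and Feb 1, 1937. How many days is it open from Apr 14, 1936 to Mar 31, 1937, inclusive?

247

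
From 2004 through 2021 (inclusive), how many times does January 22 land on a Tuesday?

Day of week of January 22 in each year:
2004: Thu, 2005: Sat, 2006: Sun, 2007: Mon, 2008: Tue ✓, 2009: Thu, 2010: Fri, 2011: Sat, 2012: Sun, 2013: Tue ✓, 2014: Wed, 2015: Thu, 2016: Fri, 2017: Sun, 2018: Mon, 2019: Tue ✓, 2020: Wed, 2021: Fri
Tuesdays: 2008, 2013, 2019.

3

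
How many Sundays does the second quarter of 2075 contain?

13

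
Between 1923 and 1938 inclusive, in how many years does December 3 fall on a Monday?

3

Day of week of December 3 in each year:
1923: Mon ✓, 1924: Wed, 1925: Thu, 1926: Fri, 1927: Sat, 1928: Mon ✓, 1929: Tue, 1930: Wed, 1931: Thu, 1932: Sat, 1933: Sun, 1934: Mon ✓, 1935: Tue, 1936: Thu, 1937: Fri, 1938: Sat
Mondays: 1923, 1928, 1934.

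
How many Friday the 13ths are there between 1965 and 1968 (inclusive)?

Friday-the-13ths by year:
1965: Aug
1966: May
1967: Jan, Oct
1968: Sep, Dec

6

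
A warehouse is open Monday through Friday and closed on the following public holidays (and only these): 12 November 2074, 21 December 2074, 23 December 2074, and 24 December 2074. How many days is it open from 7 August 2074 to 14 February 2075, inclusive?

135 working days

7 August 2074 is a Tuesday.
From 7 August 2074 to 14 February 2075 is 192 days inclusive.
192 = 7 × 27 + 3, so there are 27 full weeks plus 3 extra days.
Each full week contributes 5 weekdays (Mon–Fri): 27 × 5 = 135.
The 3 extra days are Tue, Wed, Thu — 3 of them qualify.
Total: 135 + 3 = 138.
Holidays: 12 November 2074 (Mon); 21 December 2074 (Fri); 23 December 2074 (Sun); 24 December 2074 (Mon).
3 of the 4 holidays fall on weekdays; the rest are weekends and were already excluded.
Business days: 138 − 3 = 135.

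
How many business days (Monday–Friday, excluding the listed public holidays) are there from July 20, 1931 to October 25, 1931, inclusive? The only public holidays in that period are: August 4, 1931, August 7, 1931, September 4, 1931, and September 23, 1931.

July 20, 1931 is a Monday.
From July 20, 1931 to October 25, 1931 is 98 days inclusive.
98 = 7 × 14, so the span is exactly 14 full weeks.
Each full week contributes 5 weekdays (Mon–Fri): 14 × 5 = 70.
Total: 70.
Holidays: August 4, 1931 (Tue); August 7, 1931 (Fri); September 4, 1931 (Fri); September 23, 1931 (Wed).
All 4 holidays fall on weekdays, so subtract 4.
Business days: 70 − 4 = 66.

66 business days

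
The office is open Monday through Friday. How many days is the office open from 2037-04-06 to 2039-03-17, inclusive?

509 weekdays

2037-04-06 is a Monday.
The range spans 711 days (inclusive of both endpoints).
711 = 7 × 101 + 4, so there are 101 full weeks plus 4 extra days.
Each full week contributes 5 weekdays (Mon–Fri): 101 × 5 = 505.
The 4 extra days are Monday, Tuesday, Wednesday, Thursday — 4 of them qualify.
Total: 505 + 4 = 509.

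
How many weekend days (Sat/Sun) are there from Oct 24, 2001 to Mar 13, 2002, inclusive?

40

Oct 24, 2001 is a Wednesday.
The range spans 141 days (inclusive of both endpoints).
141 = 7 × 20 + 1, so there are 20 full weeks plus 1 extra day.
Each full week contributes 2 weekend days (Sat, Sun): 20 × 2 = 40.
The 1 extra day is Wed — none qualify.
Total: 40 + 0 = 40.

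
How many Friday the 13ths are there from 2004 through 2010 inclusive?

12

Friday-the-13ths by year:
2004: Feb, Aug
2005: May
2006: Jan, Oct
2007: Apr, Jul
2008: Jun
2009: Feb, Mar, Nov
2010: Aug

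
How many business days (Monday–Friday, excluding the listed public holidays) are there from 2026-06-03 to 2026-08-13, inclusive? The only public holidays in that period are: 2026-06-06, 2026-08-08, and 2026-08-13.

2026-06-03 is a Wednesday.
That's 72 days from start to end, counting both.
72 = 7 × 10 + 2, so there are 10 full weeks plus 2 extra days.
Each full week contributes 5 weekdays (Mon–Fri): 10 × 5 = 50.
The 2 extra days are Wed, Thu — 2 of them qualify.
Total: 50 + 2 = 52.
Holidays: 2026-06-06 (Sat); 2026-08-08 (Sat); 2026-08-13 (Thu).
1 of the 3 holidays fall on weekdays; the rest are weekends and were already excluded.
Business days: 52 − 1 = 51.

51 business days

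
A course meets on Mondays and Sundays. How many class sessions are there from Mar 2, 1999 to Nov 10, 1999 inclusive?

72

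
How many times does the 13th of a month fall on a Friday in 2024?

2

The 13th falls on a Friday when the month's 13th has weekday Fri.
Jan 13 is Sat; Feb 13 is Tue; Mar 13 is Wed; Apr 13 is Sat; May 13 is Mon; Jun 13 is Thu; Jul 13 is Sat; Aug 13 is Tue; Sep 13 is Fri ✓; Oct 13 is Sun; Nov 13 is Wed; Dec 13 is Fri ✓.
Friday the 13ths: Sep, Dec.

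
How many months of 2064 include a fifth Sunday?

A month has five Sundays exactly when Sunday falls within its first (length − 28) days.
Jan: 31 days, starts Tue → 5 of Tue, Wed, Thu
Feb: 29 days, starts Fri → 5 of Fri
Mar: 31 days, starts Sat → 5 of Sat, Sun, Mon ✓
Apr: 30 days, starts Tue → 5 of Tue, Wed
May: 31 days, starts Thu → 5 of Thu, Fri, Sat
Jun: 30 days, starts Sun → 5 of Sun, Mon ✓
Jul: 31 days, starts Tue → 5 of Tue, Wed, Thu
Aug: 31 days, starts Fri → 5 of Fri, Sat, Sun ✓
Sep: 30 days, starts Mon → 5 of Mon, Tue
Oct: 31 days, starts Wed → 5 of Wed, Thu, Fri
Nov: 30 days, starts Sat → 5 of Sat, Sun ✓
Dec: 31 days, starts Mon → 5 of Mon, Tue, Wed
Months with five Sundays: Mar, Jun, Aug, Nov.

4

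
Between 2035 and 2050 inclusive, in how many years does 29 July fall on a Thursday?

2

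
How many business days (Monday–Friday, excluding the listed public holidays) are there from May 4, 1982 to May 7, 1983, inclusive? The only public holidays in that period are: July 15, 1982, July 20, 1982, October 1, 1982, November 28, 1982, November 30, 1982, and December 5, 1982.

260

May 4, 1982 is a Tuesday.
That's 369 days from start to end, counting both.
369 = 7 × 52 + 5, so there are 52 full weeks plus 5 extra days.
Each full week contributes 5 weekdays (Mon–Fri): 52 × 5 = 260.
The 5 extra days are Tuesday, Wednesday, Thursday, Friday, Saturday — 4 of them qualify.
Total: 260 + 4 = 264.
Holidays: July 15, 1982 (Thu); July 20, 1982 (Tue); October 1, 1982 (Fri); November 28, 1982 (Sun); November 30, 1982 (Tue); December 5, 1982 (Sun).
4 of the 6 holidays fall on weekdays; the rest are weekends and were already excluded.
Business days: 264 − 4 = 260.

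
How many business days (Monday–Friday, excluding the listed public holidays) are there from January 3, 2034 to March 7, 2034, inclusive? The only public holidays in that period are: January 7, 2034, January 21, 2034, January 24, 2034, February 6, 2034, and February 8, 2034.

43

January 3, 2034 is a Tuesday.
That's 64 days from start to end, counting both.
64 = 7 × 9 + 1, so there are 9 full weeks plus 1 extra day.
Each full week contributes 5 weekdays (Mon–Fri): 9 × 5 = 45.
The 1 extra day is Tue — 1 of them qualifies.
Total: 45 + 1 = 46.
Holidays: January 7, 2034 (Sat); January 21, 2034 (Sat); January 24, 2034 (Tue); February 6, 2034 (Mon); February 8, 2034 (Wed).
3 of the 5 holidays fall on weekdays; the rest are weekends and were already excluded.
Business days: 46 − 3 = 43.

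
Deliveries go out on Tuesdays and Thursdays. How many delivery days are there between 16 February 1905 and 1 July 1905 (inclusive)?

16 February 1905 is a Thursday.
That's 136 days from start to end, counting both.
136 = 7 × 19 + 3, so there are 19 full weeks plus 3 extra days.
Each full week contributes 2 days from the set (Tue, Thu): 19 × 2 = 38.
The 3 extra days are Thursday, Friday, Saturday — 1 of them qualifies.
Total: 38 + 1 = 39.

39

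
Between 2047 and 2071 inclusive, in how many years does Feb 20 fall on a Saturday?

Day of week of February 20 in each year:
2047: Wed, 2048: Thu, 2049: Sat ✓, 2050: Sun, 2051: Mon, 2052: Tue, 2053: Thu, 2054: Fri, 2055: Sat ✓, 2056: Sun, 2057: Tue, 2058: Wed, 2059: Thu, 2060: Fri, 2061: Sun, 2062: Mon, 2063: Tue, 2064: Wed, 2065: Fri, 2066: Sat ✓, 2067: Sun, 2068: Mon, 2069: Wed, 2070: Thu, 2071: Fri
Saturdays: 2049, 2055, 2066.

3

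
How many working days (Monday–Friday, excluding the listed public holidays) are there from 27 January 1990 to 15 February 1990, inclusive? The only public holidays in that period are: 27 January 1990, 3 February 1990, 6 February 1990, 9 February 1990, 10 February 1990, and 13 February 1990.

11 working days

27 January 1990 is a Saturday.
The range spans 20 days (inclusive of both endpoints).
20 = 7 × 2 + 6, so there are 2 full weeks plus 6 extra days.
Each full week contributes 5 weekdays (Mon–Fri): 2 × 5 = 10.
The 6 extra days are Sat, Sun, Mon, Tue, Wed, Thu — 4 of them qualify.
Total: 10 + 4 = 14.
Holidays: 27 January 1990 (Sat); 3 February 1990 (Sat); 6 February 1990 (Tue); 9 February 1990 (Fri); 10 February 1990 (Sat); 13 February 1990 (Tue).
3 of the 6 holidays fall on weekdays; the rest are weekends and were already excluded.
Business days: 14 − 3 = 11.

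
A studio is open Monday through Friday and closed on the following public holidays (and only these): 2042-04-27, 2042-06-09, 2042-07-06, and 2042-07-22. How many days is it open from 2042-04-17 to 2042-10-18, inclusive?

2042-04-17 is a Thursday.
The range spans 185 days (inclusive of both endpoints).
185 = 7 × 26 + 3, so there are 26 full weeks plus 3 extra days.
Each full week contributes 5 weekdays (Mon–Fri): 26 × 5 = 130.
The 3 extra days are Thursday, Friday, Saturday — 2 of them qualify.
Total: 130 + 2 = 132.
Holidays: 2042-04-27 (Sun); 2042-06-09 (Mon); 2042-07-06 (Sun); 2042-07-22 (Tue).
2 of the 4 holidays fall on weekdays; the rest are weekends and were already excluded.
Business days: 132 − 2 = 130.

130 business days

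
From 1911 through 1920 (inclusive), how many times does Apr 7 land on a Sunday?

2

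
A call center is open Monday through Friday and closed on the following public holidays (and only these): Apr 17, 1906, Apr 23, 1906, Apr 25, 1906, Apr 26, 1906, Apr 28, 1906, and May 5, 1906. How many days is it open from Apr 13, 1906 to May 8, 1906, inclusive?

Apr 13, 1906 is a Friday.
That's 26 days from start to end, counting both.
26 = 7 × 3 + 5, so there are 3 full weeks plus 5 extra days.
Each full week contributes 5 weekdays (Mon–Fri): 3 × 5 = 15.
The 5 extra days are Friday, Saturday, Sunday, Monday, Tuesday — 3 of them qualify.
Total: 15 + 3 = 18.
Holidays: Apr 17, 1906 (Tue); Apr 23, 1906 (Mon); Apr 25, 1906 (Wed); Apr 26, 1906 (Thu); Apr 28, 1906 (Sat); May 5, 1906 (Sat).
4 of the 6 holidays fall on weekdays; the rest are weekends and were already excluded.
Business days: 18 − 4 = 14.

14 working days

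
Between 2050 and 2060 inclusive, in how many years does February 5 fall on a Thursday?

2

Day of week of February 5 in each year:
2050: Sat, 2051: Sun, 2052: Mon, 2053: Wed, 2054: Thu ✓, 2055: Fri, 2056: Sat, 2057: Mon, 2058: Tue, 2059: Wed, 2060: Thu ✓
Thursdays: 2054, 2060.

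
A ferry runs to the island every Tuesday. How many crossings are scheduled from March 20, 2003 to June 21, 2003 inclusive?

March 20, 2003 is a Thursday.
The range spans 94 days (inclusive of both endpoints).
94 = 7 × 13 + 3, so there are 13 full weeks plus 3 extra days.
Each full week contributes one Tuesday: 13 so far.
The 3 extra days are Thu, Fri, Sat — none qualify.
Total: 13 + 0 = 13.

13 Tuesdays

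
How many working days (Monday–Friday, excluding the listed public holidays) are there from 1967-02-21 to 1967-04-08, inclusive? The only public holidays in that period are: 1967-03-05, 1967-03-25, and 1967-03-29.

33

1967-02-21 is a Tuesday.
That's 47 days from start to end, counting both.
47 = 7 × 6 + 5, so there are 6 full weeks plus 5 extra days.
Each full week contributes 5 weekdays (Mon–Fri): 6 × 5 = 30.
The 5 extra days are Tuesday, Wednesday, Thursday, Friday, Saturday — 4 of them qualify.
Total: 30 + 4 = 34.
Holidays: 1967-03-05 (Sun); 1967-03-25 (Sat); 1967-03-29 (Wed).
1 of the 3 holidays fall on weekdays; the rest are weekends and were already excluded.
Business days: 34 − 1 = 33.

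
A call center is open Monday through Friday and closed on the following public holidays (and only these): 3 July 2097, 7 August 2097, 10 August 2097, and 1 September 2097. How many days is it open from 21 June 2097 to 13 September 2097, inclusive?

59

21 June 2097 is a Friday.
From 21 June 2097 to 13 September 2097 is 85 days inclusive.
85 = 7 × 12 + 1, so there are 12 full weeks plus 1 extra day.
Each full week contributes 5 weekdays (Mon–Fri): 12 × 5 = 60.
The 1 extra day is Fri — 1 of them qualifies.
Total: 60 + 1 = 61.
Holidays: 3 July 2097 (Wed); 7 August 2097 (Wed); 10 August 2097 (Sat); 1 September 2097 (Sun).
2 of the 4 holidays fall on weekdays; the rest are weekends and were already excluded.
Business days: 61 − 2 = 59.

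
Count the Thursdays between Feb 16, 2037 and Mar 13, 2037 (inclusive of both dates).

Feb 16, 2037 is a Monday.
From Feb 16, 2037 to Mar 13, 2037 is 26 days inclusive.
26 = 7 × 3 + 5, so there are 3 full weeks plus 5 extra days.
Each full week contributes one Thursday: 3 so far.
The 5 extra days are Monday, Tuesday, Wednesday, Thursday, Friday — 1 of them qualifies.
Total: 3 + 1 = 4.

4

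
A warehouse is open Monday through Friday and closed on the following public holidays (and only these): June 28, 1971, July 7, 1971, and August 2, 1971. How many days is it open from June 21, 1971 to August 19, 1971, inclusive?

June 21, 1971 is a Monday.
From June 21, 1971 to August 19, 1971 is 60 days inclusive.
60 = 7 × 8 + 4, so there are 8 full weeks plus 4 extra days.
Each full week contributes 5 weekdays (Mon–Fri): 8 × 5 = 40.
The 4 extra days are Mon, Tue, Wed, Thu — 4 of them qualify.
Total: 40 + 4 = 44.
Holidays: June 28, 1971 (Mon); July 7, 1971 (Wed); August 2, 1971 (Mon).
All 3 holidays fall on weekdays, so subtract 3.
Business days: 44 − 3 = 41.

41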